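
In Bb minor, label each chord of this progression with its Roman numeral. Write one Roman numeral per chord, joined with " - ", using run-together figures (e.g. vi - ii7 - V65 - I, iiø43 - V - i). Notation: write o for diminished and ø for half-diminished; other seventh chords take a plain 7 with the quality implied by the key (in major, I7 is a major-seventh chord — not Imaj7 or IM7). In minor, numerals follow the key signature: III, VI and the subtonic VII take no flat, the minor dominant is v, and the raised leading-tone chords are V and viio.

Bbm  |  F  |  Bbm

i - V - i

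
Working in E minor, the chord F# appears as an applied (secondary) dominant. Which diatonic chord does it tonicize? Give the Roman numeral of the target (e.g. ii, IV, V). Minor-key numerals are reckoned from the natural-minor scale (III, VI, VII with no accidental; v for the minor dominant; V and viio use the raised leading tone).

V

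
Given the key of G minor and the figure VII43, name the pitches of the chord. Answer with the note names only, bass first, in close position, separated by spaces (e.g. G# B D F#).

The numeral's case and figure indicate a dominant seventh chord. In G minor its root, the subtonic, is F.
That chord is spelled F-A-C-Eb.
With the 43 figure the chord is in second inversion; from the bass C upward in close position it reads C-Eb-F-A.

C Eb F A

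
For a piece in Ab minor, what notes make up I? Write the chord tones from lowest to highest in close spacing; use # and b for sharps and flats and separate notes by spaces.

Scale degree 1 in Ab minor is Ab; here the chord built on it is altered to a major triad. I is the major tonic (Picardy third), borrowed from the parallel major.
So the chord is Ab-C-Eb.

Ab C Eb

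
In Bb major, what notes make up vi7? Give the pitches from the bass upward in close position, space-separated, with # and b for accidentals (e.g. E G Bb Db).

In Bb major, the submediant is G, and the diatonic chord built there is a minor seventh chord.
That chord is spelled G-Bb-D-F.

G Bb D F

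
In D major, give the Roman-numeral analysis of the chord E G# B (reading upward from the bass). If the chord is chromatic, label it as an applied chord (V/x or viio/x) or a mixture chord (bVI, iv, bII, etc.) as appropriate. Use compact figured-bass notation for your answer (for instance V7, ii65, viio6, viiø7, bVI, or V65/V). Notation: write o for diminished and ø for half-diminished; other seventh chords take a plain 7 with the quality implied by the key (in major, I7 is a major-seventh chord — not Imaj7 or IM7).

V/V

Stacked in thirds the chord is E-G#-B: a major triad on E.
E is not a diatonic chord root with this quality in D major, but it lies a perfect fifth above A (V), so the chord functions as an applied dominant of V.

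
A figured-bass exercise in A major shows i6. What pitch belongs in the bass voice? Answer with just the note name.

i in A major has root A; the chord is A-C-E.
The figure 6 means first inversion — the third is in the bass.

C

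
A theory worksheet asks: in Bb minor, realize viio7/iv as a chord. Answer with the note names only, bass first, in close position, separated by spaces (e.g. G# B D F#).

The slash marks an applied leading-tone chord: viio of iv. In Bb minor, iv is Eb, so the leading tone to it is D, a half step below.
Building a fully diminished seventh chord on D gives D-F-Ab-Cb.

D F Ab Cb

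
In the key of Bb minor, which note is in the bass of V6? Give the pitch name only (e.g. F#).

V in Bb minor has root F; the chord is F-A-C.
The figure 6 means first inversion — the third is in the bass.

A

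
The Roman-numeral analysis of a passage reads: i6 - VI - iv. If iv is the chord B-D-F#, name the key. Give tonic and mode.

F# minor

The chord Bm is a minor triad rooted on B; its label is iv.
iv on B implies B is the subdominant; that puts the tonic at F#, and the lowercase numeral fits minor mode.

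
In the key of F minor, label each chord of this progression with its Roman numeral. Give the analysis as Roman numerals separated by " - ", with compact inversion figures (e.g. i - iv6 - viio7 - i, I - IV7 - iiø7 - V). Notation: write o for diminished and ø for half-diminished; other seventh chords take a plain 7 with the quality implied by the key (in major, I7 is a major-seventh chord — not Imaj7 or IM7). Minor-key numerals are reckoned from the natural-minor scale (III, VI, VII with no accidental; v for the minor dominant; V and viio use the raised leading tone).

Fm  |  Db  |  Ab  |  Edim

Fm: minor triad on F = scale degree 1 → i.
Db: root Db is the submediant; major triad there is VI.
Ab has root Ab, degree 3 in F minor, so III.
Edim: root E is the leading tone; diminished triad there is viio.

i - VI - III - viio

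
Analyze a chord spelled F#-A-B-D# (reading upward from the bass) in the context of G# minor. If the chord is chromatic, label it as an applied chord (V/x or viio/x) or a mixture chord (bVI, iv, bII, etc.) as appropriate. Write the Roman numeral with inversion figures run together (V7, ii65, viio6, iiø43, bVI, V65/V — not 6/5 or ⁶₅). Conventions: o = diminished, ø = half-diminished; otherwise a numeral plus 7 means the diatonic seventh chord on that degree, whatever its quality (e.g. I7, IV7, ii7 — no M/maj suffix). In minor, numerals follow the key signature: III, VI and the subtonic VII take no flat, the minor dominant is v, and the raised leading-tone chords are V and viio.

Stacked in thirds the chord is B-D#-F#-A: a dominant seventh chord on B.
B is not a diatonic chord root with this quality in G# minor, but it lies a perfect fifth above E (VI), so the chord functions as an applied dominant of VI.
With F# in the bass the chord is in second inversion, so the figured bass is 43.

V43/VI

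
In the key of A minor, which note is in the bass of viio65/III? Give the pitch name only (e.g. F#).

The applied chord viio65/III is rooted on B: B-D-F-Ab.
The figure 65 means first inversion — the third is in the bass.

D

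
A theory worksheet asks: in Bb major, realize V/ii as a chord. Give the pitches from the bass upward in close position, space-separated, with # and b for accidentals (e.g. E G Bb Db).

The slash means an applied dominant: we want the dominant of ii. In Bb major, ii is C minor, and its dominant is built on G.
Building a major triad on G gives G-B-D.

G B D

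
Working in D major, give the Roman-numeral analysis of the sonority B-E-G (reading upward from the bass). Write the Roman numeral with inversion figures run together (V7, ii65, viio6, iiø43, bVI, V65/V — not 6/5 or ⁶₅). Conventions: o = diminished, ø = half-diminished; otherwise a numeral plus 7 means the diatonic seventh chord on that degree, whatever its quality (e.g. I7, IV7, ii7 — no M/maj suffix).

The pitches E-G-B form a minor triad rooted on E.
In D major, E is the supertonic; the diatonic minor triad there is ii.
With B in the bass the chord is in second inversion, so the figured bass is 64.

ii64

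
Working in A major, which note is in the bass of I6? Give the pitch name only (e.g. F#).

I in A major has root A; the chord is A-C#-E.
The figure 6 means first inversion — the third is in the bass.

C#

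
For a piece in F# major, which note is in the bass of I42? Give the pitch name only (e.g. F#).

E#

I in F# major has root F#; the chord is F#-A#-C#-E#.
The figure 42 means third inversion — the seventh is in the bass.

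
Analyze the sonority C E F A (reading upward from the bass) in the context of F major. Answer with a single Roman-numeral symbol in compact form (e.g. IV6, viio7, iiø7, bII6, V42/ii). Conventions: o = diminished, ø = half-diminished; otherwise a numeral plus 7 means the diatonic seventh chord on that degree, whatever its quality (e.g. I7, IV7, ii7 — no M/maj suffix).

Stacked in thirds the chord is F-A-C-E: a major seventh chord on F.
In F major, F is the tonic; the diatonic major seventh chord there is I7.
With C in the bass the chord is in second inversion, so the figured bass is 43.

I43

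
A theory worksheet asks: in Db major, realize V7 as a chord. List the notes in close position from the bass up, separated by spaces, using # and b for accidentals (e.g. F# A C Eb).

Ab C Eb Gb

The numeral's case and figure indicate a dominant seventh chord. In Db major its root, scale degree 5, is Ab.
Stacking thirds from Ab gives Ab-C-Eb-Gb.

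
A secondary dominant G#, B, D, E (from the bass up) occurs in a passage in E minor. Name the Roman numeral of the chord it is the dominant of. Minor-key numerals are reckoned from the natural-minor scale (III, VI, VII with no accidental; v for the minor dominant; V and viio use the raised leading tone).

iv

The chord is a dominant seventh chord on E.
A dominant resolves down a perfect fifth: E → A. In E minor, A is scale degree 4, i.e. iv.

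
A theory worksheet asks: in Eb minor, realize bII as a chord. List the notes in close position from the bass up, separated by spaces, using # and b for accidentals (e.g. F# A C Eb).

Fb Ab Cb

bII is the Neapolitan chord — a major triad on the lowered second degree. In Eb minor that root is Fb.
So the chord is Fb-Ab-Cb.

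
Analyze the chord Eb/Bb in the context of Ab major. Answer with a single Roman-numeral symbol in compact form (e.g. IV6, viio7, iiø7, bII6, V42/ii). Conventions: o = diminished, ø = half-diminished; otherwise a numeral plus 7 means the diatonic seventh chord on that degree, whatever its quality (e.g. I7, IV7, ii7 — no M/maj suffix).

Stacked in thirds the chord is Eb-G-Bb: a major triad on Eb.
In Ab major, Eb is the dominant; the diatonic major triad there is V.
With Bb in the bass the chord is in second inversion, so the figured bass is 64.

V64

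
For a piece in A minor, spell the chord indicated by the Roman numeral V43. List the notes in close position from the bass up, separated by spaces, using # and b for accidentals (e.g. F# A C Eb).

B D E G#

In A minor, the dominant is E. The dominant is major (leading tone raised), so V is a dominant seventh chord.
Stacking thirds from E gives E-G#-B-D.
With the 43 figure the chord is in second inversion; from the bass B upward in close position it reads B-D-E-G#.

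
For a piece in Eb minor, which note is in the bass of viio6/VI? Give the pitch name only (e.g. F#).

Db

The applied chord viio6/VI is rooted on Bb: Bb-Db-Fb.
The figure 6 means first inversion — the third is in the bass.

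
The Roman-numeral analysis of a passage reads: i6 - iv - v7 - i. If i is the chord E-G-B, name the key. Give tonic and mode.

E minor

The anchor chord is a minor triad on E, labeled i.
If E is scale degree 1 and the mode makes that degree carry a minor triad, the tonic is E and the mode is minor.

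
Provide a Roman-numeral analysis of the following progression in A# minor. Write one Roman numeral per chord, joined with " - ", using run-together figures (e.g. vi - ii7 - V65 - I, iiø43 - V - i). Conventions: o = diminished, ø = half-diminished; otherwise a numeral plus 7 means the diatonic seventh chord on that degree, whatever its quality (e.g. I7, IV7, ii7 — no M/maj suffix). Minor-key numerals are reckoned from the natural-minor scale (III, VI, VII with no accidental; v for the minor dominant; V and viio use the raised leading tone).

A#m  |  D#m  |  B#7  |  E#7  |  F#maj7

A#m: minor triad on A# = scale degree 1 → i.
D#m: minor triad on D# = scale degree 4 → iv.
B#7 is the secondary dominant of V (dominant seventh chord on B#): V7/V.
E#7: root E# is the dominant; dominant seventh chord there is V7.
F#maj7: root F# is the submediant; major seventh chord there is VI7.

i - iv - V7/V - V7 - VI7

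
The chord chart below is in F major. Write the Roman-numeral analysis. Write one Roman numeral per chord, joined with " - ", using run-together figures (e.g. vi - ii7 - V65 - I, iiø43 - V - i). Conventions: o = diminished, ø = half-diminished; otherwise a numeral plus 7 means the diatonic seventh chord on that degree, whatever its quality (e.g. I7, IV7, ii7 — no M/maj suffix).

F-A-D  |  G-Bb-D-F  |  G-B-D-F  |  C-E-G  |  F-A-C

vi6 - ii7 - V7/V - V - I

F-A-D has root D, degree 6 in F major, so vi6.
G-Bb-D-F has root G, degree 2 in F major, so ii7.
G-B-D-F is the secondary dominant of V (dominant seventh chord on G): V7/V.
C-E-G: major triad on C = scale degree 5 → V.
F-A-C: major triad on F = scale degree 1 → I.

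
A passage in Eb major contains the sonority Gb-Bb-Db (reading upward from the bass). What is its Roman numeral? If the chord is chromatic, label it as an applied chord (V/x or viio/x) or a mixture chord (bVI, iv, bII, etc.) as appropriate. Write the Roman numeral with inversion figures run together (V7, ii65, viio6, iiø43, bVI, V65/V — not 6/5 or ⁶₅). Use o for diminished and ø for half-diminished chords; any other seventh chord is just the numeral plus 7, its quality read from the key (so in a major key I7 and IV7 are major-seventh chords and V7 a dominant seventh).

bIII

The pitches Gb-Bb-Db form a major triad rooted on Gb.
Gb is the lowered third degree of Eb major (diatonic 3 would be G). This is a major triad on the lowered third degree, borrowed from the parallel minor.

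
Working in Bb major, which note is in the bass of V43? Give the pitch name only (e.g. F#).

V in Bb major has root F; the chord is F-A-C-Eb.
The figure 43 means second inversion — the fifth is in the bass.

C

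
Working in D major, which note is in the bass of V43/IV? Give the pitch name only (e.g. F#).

The applied chord V43/IV is rooted on D: D-F#-A-C.
The figure 43 means second inversion — the fifth is in the bass.

A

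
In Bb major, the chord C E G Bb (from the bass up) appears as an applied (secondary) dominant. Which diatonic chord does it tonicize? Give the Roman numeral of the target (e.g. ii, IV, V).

V

The chord is a dominant seventh chord on C.
A dominant resolves down a perfect fifth: C → F. In Bb major, F is scale degree 5, i.e. V.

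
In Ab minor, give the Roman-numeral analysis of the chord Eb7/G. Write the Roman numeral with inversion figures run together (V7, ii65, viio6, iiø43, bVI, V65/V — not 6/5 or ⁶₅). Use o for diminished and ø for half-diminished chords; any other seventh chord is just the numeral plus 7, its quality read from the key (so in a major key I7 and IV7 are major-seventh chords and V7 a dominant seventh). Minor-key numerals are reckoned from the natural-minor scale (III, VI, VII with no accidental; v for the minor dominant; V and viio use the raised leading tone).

The pitches Eb-G-Bb-Db form a dominant seventh chord rooted on Eb.
In Ab minor, Eb is the dominant; the diatonic dominant seventh chord there is V7.
With G in the bass the chord is in first inversion, so the figured bass is 65.

V65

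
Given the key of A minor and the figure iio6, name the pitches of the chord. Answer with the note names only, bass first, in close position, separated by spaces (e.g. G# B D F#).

D F B

The numeral's case and figure indicate a diminished triad. In A minor its root, the supertonic, is B.
Stacking thirds from B gives B-D-F.
The figured bass 6 indicates first inversion, placing the third (D) in the bass: D-F-B.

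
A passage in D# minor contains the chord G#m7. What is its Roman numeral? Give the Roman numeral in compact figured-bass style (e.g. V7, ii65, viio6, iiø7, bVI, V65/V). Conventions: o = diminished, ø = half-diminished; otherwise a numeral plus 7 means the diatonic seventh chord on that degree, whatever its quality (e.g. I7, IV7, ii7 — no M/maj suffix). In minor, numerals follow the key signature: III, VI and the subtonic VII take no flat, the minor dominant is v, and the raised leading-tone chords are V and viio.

iv7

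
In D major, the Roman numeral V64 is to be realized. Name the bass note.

V in D major has root A; the chord is A-C#-E.
The figure 64 means second inversion — the fifth is in the bass.

E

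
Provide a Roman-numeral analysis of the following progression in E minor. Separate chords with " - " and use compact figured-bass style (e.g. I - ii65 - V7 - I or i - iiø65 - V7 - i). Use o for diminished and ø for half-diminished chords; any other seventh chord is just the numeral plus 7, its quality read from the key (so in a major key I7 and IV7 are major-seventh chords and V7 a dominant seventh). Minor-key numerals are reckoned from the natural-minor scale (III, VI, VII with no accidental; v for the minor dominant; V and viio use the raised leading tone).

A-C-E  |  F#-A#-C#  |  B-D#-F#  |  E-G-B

iv - V/V - V - i

A-C-E: minor triad on A = scale degree 4 → iv.
F#-A#-C#: chromatic; F# is V of V, so V/V.
B-D#-F# has root B, degree 5 in E minor, so V.
E-G-B has root E, degree 1 in E minor, so i.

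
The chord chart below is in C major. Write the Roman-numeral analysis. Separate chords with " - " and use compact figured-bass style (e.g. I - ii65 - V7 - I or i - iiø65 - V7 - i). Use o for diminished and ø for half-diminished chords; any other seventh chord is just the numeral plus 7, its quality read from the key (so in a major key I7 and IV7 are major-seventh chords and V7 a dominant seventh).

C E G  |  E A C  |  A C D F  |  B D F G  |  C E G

I - vi64 - ii43 - V65 - I

C-E-G: root C is the tonic; major triad there is I.
E-A-C has root A, degree 6 in C major, so vi64.
A-C-D-F: minor seventh chord on D = scale degree 2 → ii43.
B-D-F-G has root G, degree 5 in C major, so V65.
C-E-G has root C, degree 1 in C major, so I.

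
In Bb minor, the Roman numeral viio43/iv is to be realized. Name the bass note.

Ab

The applied chord viio43/iv is rooted on D: D-F-Ab-Cb.
The figure 43 means second inversion — the fifth is in the bass.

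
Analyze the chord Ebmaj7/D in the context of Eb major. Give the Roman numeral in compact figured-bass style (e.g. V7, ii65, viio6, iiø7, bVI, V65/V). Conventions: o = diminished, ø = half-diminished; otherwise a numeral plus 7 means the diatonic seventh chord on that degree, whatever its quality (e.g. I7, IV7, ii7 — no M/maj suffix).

I42

The pitches Eb-G-Bb-D form a major seventh chord rooted on Eb.
Eb is scale degree 1 in Eb major, and a major seventh chord on that degree is written I7.
With D in the bass the chord is in third inversion, so the figured bass is 42.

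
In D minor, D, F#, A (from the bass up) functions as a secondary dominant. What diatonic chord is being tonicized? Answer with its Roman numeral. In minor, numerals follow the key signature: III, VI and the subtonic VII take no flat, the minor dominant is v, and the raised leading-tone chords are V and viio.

iv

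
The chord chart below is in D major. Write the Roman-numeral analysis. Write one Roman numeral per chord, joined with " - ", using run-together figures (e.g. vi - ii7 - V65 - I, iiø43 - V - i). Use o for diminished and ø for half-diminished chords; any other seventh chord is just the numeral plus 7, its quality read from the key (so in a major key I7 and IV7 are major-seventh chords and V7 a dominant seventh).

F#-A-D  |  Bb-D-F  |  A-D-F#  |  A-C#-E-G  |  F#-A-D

I6 - bVI - I64 - V7 - I6

F#-A-D: major triad on D = scale degree 1 → I6.
Bb-D-F: Bb with this quality isn't in the key; it's bVI, borrowed from the parallel minor.
A-D-F# has root D, degree 1 in D major, so I64.
A-C#-E-G: root A is the dominant; dominant seventh chord there is V7.
F#-A-D: root D is the tonic; major triad there is I6.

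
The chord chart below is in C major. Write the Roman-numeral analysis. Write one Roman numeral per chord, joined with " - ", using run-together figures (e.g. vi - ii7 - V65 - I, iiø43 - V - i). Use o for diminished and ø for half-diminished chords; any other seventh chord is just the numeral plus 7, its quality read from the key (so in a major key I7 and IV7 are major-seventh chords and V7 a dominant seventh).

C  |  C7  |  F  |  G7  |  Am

I - V7/IV - IV - V7 - vi

C has root C, degree 1 in C major, so I.
C7: chromatic; C is V of IV, so V7/IV.
F: root F is the subdominant; major triad there is IV.
G7: root G is the dominant; dominant seventh chord there is V7.
Am: root A is the submediant; minor triad there is vi.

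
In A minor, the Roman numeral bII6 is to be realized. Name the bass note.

bII in A minor has root Bb; the chord is Bb-D-F.
The figure 6 means first inversion — the third is in the bass.

D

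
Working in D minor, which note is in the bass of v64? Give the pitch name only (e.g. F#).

E

v in D minor has root A; the chord is A-C-E.
The figure 64 means second inversion — the fifth is in the bass.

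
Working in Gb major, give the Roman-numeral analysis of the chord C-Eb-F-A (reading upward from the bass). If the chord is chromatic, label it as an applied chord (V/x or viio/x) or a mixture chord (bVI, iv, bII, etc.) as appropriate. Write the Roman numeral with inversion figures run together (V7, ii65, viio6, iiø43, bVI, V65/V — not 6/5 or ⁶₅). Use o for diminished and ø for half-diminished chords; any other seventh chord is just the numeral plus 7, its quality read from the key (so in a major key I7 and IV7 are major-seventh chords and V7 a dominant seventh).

V43/iii

The pitches F-A-C-Eb form a dominant seventh chord rooted on F.
F is not a diatonic chord root with this quality in Gb major, but it lies a perfect fifth above Bb (iii), so the chord functions as an applied dominant of iii.
With C in the bass the chord is in second inversion, so the figured bass is 43.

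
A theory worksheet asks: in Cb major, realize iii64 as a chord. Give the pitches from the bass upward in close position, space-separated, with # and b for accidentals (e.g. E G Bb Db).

In Cb major, the mediant is Eb, and the diatonic chord built there is a minor triad.
That chord is spelled Eb-Gb-Bb.
The figured bass 64 indicates second inversion, placing the fifth (Bb) in the bass: Bb-Eb-Gb.

Bb Eb Gb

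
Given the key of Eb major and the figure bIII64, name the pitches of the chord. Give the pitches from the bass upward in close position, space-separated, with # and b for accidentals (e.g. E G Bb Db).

Db Gb Bb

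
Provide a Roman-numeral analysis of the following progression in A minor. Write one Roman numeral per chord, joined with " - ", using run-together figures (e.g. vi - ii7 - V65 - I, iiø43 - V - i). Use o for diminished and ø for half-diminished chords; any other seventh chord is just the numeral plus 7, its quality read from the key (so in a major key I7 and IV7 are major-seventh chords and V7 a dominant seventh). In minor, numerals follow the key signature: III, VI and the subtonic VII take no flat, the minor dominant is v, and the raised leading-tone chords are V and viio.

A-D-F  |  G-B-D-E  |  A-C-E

iv64 - v65 - i

A-D-F: root D is the subdominant; minor triad there is iv64.
G-B-D-E has root E, degree 5 in A minor, so v65.
A-C-E: root A is the tonic; minor triad there is i.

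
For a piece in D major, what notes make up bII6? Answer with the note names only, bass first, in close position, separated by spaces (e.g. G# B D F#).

bII6 is the Neapolitan sixth — a major triad on the lowered second degree, here in its customary first inversion. In D major that root is Eb.
So the chord is Eb-G-Bb, a major triad.
The figured bass 6 indicates first inversion, placing the third (G) in the bass: G-Bb-Eb.

G Bb Eb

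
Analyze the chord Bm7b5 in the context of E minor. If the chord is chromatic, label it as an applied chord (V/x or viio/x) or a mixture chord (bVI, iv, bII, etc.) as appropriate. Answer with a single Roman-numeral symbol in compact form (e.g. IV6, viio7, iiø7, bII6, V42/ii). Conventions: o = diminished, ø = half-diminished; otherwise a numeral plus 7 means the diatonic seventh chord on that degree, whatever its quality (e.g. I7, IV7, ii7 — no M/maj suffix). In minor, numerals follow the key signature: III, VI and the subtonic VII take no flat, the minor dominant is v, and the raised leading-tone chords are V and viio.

The pitches B-D-F-A form a half-diminished seventh chord rooted on B.
B sits a half step below C (VI in E minor); a diminished chord there is the applied leading-tone chord of VI.

viiø7/VI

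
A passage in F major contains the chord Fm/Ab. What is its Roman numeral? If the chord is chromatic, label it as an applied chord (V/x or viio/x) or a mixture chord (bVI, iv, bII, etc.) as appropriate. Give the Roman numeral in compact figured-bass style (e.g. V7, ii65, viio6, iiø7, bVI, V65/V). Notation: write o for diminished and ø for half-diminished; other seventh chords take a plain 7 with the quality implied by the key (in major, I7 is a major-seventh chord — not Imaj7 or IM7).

i6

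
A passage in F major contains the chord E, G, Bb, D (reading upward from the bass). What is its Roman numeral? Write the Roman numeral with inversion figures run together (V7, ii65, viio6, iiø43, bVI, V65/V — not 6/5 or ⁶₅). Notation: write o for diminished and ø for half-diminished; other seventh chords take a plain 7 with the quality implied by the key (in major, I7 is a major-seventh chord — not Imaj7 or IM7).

Stacked in thirds the chord is E-G-Bb-D: a half-diminished seventh chord on E.
E is scale degree 7 in F major, and a half-diminished seventh chord on that degree is written viiø7.

viiø7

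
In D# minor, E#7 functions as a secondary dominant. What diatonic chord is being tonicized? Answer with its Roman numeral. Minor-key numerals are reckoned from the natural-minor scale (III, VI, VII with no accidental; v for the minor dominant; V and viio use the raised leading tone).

V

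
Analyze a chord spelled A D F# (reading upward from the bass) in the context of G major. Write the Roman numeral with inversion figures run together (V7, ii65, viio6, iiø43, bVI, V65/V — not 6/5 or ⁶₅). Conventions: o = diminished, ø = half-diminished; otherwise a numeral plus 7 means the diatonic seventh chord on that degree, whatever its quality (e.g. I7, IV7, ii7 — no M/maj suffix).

Stacked in thirds the chord is D-F#-A: a major triad on D.
In G major, D is the dominant; the diatonic major triad there is V.
With A in the bass the chord is in second inversion, so the figured bass is 64.

V64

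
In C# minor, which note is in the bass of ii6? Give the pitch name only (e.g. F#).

F#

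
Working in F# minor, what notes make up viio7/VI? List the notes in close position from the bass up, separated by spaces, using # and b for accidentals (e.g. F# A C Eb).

The slash marks an applied leading-tone chord: viio of VI. In F# minor, VI is D, so the leading tone to it is C#, a half step below.
Building a fully diminished seventh chord on C# gives C#-E-G-Bb.

C# E G Bb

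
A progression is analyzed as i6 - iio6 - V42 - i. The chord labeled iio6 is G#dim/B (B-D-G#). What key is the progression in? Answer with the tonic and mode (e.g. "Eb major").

F# minor

iio6 is given as B-D-G# — a diminished triad with root G#.
Counting down one scale step from G# places the tonic on F#; a diminished triad on degree 2 is diatonic only in minor.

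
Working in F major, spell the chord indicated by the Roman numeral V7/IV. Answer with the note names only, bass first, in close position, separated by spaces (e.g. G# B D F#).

The slash means an applied dominant: we want the dominant of IV. In F major, IV is Bb major, and its dominant is built on F.
Building a dominant seventh chord on F gives F-A-C-Eb.

F A C Eb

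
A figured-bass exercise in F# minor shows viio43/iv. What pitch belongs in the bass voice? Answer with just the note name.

The applied chord viio43/iv is rooted on A#: A#-C#-E-G.
The figure 43 means second inversion — the fifth is in the bass.

E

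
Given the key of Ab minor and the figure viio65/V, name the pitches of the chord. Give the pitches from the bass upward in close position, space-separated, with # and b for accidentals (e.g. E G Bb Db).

The slash marks an applied leading-tone chord: viio of V. In Ab minor, V is Eb, so the leading tone to it is D, a half step below.
Building a fully diminished seventh chord on D gives D-F-Ab-Cb.
With the 65 figure the chord is in first inversion; from the bass F upward in close position it reads F-Ab-Cb-D.

F Ab Cb D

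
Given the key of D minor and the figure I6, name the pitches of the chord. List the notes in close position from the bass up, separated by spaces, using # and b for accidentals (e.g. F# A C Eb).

Scale degree 1 in D minor is D; here the chord built on it is altered to a major triad. I6 is the major tonic (Picardy third), borrowed from the parallel major.
So the chord is D-F#-A, a major triad.
With the 6 figure the chord is in first inversion; from the bass F# upward in close position it reads F#-A-D.

F# A D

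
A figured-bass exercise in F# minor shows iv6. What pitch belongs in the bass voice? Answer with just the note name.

iv in F# minor has root B; the chord is B-D-F#.
The figure 6 means first inversion — the third is in the bass.

D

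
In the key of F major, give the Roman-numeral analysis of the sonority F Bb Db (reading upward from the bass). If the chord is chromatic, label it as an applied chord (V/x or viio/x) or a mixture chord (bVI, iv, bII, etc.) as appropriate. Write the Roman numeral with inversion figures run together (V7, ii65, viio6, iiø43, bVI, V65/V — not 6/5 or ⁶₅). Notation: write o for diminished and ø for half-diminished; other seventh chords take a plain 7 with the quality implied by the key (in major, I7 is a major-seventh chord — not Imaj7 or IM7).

iv64

The pitches Bb-Db-F form a minor triad rooted on Bb.
Bb is the fourth degree of F major. This is the minor subdominant, borrowed from the parallel minor.
With F in the bass the chord is in second inversion, so the figured bass is 64.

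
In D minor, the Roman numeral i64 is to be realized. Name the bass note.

i in D minor has root D; the chord is D-F-A.
The figure 64 means second inversion — the fifth is in the bass.

A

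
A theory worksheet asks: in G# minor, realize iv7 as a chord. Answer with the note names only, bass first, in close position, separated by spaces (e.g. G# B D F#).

C# E G# B

In G# minor, the subdominant is C#, and the diatonic chord built there is a minor seventh chord.
That chord is spelled C#-E-G#-B.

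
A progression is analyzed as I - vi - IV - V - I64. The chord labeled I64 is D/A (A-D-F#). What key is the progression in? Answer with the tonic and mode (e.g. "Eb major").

D major

I64 is given as A-D-F# — a major triad with root D.
If D is scale degree 1 and the mode makes that degree carry a major triad, the tonic is D and the mode is major.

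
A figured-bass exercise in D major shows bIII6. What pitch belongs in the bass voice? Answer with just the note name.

bIII in D major has root F; the chord is F-A-C.
The figure 6 means first inversion — the third is in the bass.

A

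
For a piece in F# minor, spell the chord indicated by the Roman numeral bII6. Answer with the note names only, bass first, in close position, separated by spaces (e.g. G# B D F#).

bII6 is the Neapolitan sixth — a major triad on the lowered second degree, here in its customary first inversion. In F# minor that root is G.
So the chord is G-B-D.
The figured bass 6 indicates first inversion, placing the third (B) in the bass: B-D-G.

B D G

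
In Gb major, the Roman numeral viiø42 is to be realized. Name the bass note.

viiø in Gb major has root F; the chord is F-Ab-Cb-Eb.
The figure 42 means third inversion — the seventh is in the bass.

Eb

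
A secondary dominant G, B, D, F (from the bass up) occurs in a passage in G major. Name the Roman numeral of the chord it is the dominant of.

IV

The chord is a dominant seventh chord on G.
A dominant resolves down a perfect fifth: G → C. In G major, C is scale degree 4, i.e. IV.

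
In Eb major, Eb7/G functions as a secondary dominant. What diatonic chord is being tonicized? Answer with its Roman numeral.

The chord is a dominant seventh chord on Eb.
A dominant resolves down a perfect fifth: Eb → Ab. In Eb major, Ab is scale degree 4, i.e. IV.

IV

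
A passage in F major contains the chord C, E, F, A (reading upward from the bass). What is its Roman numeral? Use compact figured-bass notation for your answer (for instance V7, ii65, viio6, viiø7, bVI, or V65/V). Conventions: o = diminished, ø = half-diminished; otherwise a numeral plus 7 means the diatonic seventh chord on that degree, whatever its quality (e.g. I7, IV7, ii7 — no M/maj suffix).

Stacked in thirds the chord is F-A-C-E: a major seventh chord on F.
F is scale degree 1 in F major, and a major seventh chord on that degree is written I7.
With C in the bass the chord is in second inversion, so the figured bass is 43.

I43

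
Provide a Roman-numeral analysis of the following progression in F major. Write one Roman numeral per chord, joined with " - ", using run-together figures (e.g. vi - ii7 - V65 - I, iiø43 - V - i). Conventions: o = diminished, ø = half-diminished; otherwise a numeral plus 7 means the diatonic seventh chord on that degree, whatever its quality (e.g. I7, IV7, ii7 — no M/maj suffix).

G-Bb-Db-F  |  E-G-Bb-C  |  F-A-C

G-Bb-Db-F is non-diatonic — iiø7, a mixture chord from F minor.
E-G-Bb-C has root C, degree 5 in F major, so V65.
F-A-C: major triad on F = scale degree 1 → I.

iiø7 - V65 - I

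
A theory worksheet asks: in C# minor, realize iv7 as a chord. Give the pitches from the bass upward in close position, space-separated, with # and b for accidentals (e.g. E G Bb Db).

In C# minor, the subdominant is F#, and the diatonic chord built there is a minor seventh chord.
Stacking thirds from F# gives F#-A-C#-E.

F# A C# E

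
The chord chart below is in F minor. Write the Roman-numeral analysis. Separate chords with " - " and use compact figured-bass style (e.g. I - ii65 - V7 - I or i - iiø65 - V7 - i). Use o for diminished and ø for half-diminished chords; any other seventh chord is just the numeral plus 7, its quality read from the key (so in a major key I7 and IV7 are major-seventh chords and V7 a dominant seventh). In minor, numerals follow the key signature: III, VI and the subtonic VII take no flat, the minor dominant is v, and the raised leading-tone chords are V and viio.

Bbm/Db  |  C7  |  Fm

Bbm/Db: minor triad on Bb = scale degree 4 → iv6.
C7: dominant seventh chord on C = scale degree 5 → V7.
Fm: minor triad on F = scale degree 1 → i.

iv6 - V7 - i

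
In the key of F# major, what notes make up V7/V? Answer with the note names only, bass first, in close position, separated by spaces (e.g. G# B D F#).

G# B# D# F#

The slash means an applied dominant: we want the dominant of V. In F# major, V is C# major, and its dominant is built on G#.
Building a dominant seventh chord on G# gives G#-B#-D#-F#.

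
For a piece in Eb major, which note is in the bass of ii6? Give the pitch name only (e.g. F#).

ii in Eb major has root F; the chord is F-Ab-C.
The figure 6 means first inversion — the third is in the bass.

Ab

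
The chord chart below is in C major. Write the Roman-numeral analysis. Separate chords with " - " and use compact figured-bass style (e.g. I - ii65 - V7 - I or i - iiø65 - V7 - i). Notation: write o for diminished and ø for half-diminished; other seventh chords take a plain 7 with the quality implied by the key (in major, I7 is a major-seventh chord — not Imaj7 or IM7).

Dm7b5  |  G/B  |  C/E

iiø7 - V6 - I6

Dm7b5: half-diminished seventh chord on D — chromatic; iiø7 (borrowed from the parallel minor).
G/B: major triad on G = scale degree 5 → V6.
C/E has root C, degree 1 in C major, so I6.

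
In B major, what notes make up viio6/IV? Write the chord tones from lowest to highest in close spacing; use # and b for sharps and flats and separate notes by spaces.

The slash marks an applied leading-tone chord: viio of IV. In B major, IV is E, so the leading tone to it is D#, a half step below.
Building a diminished triad on D# gives D#-F#-A.
With the 6 figure the chord is in first inversion; from the bass F# upward in close position it reads F#-A-D#.

F# A D#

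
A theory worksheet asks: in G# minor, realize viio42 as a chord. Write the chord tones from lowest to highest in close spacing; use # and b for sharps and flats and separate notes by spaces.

E F## A# C#

In G# minor, the leading-tone chord is built on the raised seventh degree, F##.
Stacking thirds from F## gives F##-A#-C#-E.
With the 42 figure the chord is in third inversion; from the bass E upward in close position it reads E-F##-A#-C#.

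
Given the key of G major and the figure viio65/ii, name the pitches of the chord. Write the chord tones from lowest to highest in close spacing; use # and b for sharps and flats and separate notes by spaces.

viio65/ii is a secondary leading-tone chord. The target ii is A in G major; the applied chord is rooted a semitone below, on G#.
Building a fully diminished seventh chord on G# gives G#-B-D-F.
With the 65 figure the chord is in first inversion; from the bass B upward in close position it reads B-D-F-G#.

B D F G#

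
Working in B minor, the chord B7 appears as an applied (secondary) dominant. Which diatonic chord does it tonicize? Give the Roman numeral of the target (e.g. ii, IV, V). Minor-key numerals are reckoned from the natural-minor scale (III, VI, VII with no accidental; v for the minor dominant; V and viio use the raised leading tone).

iv

The chord is a dominant seventh chord on B.
A dominant resolves down a perfect fifth: B → E. In B minor, E is scale degree 4, i.e. iv.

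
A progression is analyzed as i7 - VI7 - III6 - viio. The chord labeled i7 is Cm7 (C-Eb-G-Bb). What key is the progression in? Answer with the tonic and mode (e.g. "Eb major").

The anchor chord is a minor seventh chord on C, labeled i7.
If C is scale degree 1 and the mode makes that degree carry a minor seventh chord, the tonic is C and the mode is minor.

C minor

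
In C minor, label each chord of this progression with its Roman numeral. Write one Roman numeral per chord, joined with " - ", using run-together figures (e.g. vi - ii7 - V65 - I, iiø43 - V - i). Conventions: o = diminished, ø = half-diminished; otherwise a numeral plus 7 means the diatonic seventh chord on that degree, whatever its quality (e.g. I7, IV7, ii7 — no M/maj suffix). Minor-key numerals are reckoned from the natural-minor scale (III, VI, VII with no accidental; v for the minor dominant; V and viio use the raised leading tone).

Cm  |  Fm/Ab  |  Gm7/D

Cm: root C is the tonic; minor triad there is i.
Fm/Ab: root F is the subdominant; minor triad there is iv6.
Gm7/D: root G is the dominant; minor seventh chord there is v43.

i - iv6 - v43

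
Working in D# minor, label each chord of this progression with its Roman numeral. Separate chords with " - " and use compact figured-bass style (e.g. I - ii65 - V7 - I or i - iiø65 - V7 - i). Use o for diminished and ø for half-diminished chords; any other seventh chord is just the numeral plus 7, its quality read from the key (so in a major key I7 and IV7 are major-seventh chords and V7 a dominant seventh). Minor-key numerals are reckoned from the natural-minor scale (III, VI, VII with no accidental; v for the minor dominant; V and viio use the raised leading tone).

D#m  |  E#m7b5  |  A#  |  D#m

i - iiø7 - V - i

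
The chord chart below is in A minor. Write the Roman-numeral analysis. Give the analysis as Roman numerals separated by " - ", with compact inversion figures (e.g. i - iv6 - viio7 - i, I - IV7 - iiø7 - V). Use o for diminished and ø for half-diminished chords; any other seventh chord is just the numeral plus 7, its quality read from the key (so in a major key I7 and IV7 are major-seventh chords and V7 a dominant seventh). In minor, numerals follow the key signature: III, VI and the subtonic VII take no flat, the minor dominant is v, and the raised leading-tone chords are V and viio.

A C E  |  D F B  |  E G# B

A-C-E: root A is the tonic; minor triad there is i.
D-F-B: diminished triad on B = scale degree 2 → iio6.
E-G#-B has root E, degree 5 in A minor, so V.

i - iio6 - V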